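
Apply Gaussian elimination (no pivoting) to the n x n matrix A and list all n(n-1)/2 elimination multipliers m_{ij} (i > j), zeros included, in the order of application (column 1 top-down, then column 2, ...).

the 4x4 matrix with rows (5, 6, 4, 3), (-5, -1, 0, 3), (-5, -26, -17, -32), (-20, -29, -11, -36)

multipliers: -1, -1, -4, -4, -1, 3

Forward elimination:
R2 <- R2 - (-1)*R1:  [ 0  5  4  6 ]
R3 <- R3 - (-1)*R1:  [   0  -20  -13  -29 ]
R4 <- R4 - (-4)*R1:  [   0   -5    5  -24 ]
R3 <- R3 - (-4)*R2:  [  0   0   3  -5 ]
R4 <- R4 - (-1)*R2:  [   0    0    9  -18 ]
R4 <- R4 - (3)*R3:  [  0   0   0  -3 ]
Multipliers (in order of application): m_{21} = -1, m_{31} = -1, m_{41} = -4, m_{32} = -4, m_{42} = -1, m_{43} = 3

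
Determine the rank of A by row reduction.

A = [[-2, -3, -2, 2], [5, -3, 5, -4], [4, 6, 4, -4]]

rank(A) = 2

Row reduction:
R2 <- R2 - (-5/2)*R1:  [     0  -21/2      0      1 ]
R3 <- R3 - (-2)*R1:  [ 0  0  0  0 ]
Row echelon form:
[ -2     -3  -2  2 ]
[  0  -21/2   0  1 ]
[  0      0   0  0 ]
Nonzero rows / pivot columns: 2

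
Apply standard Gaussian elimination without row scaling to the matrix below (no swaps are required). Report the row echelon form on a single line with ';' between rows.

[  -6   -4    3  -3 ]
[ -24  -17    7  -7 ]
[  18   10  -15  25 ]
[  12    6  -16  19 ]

REF = [-6 -4 3 -3; 0 -1 -5 5; 0 0 4 6; 0 0 0 3]

Forward elimination:
R2 <- R2 - (4)*R1:  [  0  -1  -5   5 ]
R3 <- R3 - (-3)*R1:  [  0  -2  -6  16 ]
R4 <- R4 - (-2)*R1:  [   0   -2  -10   13 ]
R3 <- R3 - (2)*R2:  [ 0  0  4  6 ]
R4 <- R4 - (2)*R2:  [ 0  0  0  3 ]
Row echelon form:
[ -6  -4   3  -3 ]
[  0  -1  -5   5 ]
[  0   0   4   6 ]
[  0   0   0   3 ]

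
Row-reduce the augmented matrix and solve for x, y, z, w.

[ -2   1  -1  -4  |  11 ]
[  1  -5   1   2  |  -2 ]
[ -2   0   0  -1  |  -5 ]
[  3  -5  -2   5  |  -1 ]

(5, -1, -2, -5)

Forward elimination on [A|b]:
R2 <- R2 - (-1/2)*R1:  [    0  -9/2   1/2     0   7/2 ]
R3 <- R3 - (1)*R1:  [   0   -1    1    3  -16 ]
R4 <- R4 - (-3/2)*R1:  [    0  -7/2  -7/2    -1  31/2 ]
R3 <- R3 - (2/9)*R2:  [      0       0     8/9       3  -151/9 ]
R4 <- R4 - (7/9)*R2:  [     0      0  -35/9     -1  115/9 ]
R4 <- R4 - (-35/8)*R3:  [      0       0       0    97/8  -485/8 ]
Row echelon form:
[ -2     1   -1    -4  |      11 ]
[  0  -9/2  1/2     0  |     7/2 ]
[  0     0  8/9     3  |  -151/9 ]
[  0     0    0  97/8  |  -485/8 ]
Back-substitution:
w = (-485/8) / (97/8) = -5
z = (-151/9 - (3)*(-5)) / (8/9) = -2
y = (7/2 - (1/2)*(-2)) / (-9/2) = -1
x = (11 - (1)*(-1) - (-1)*(-2) - (-4)*(-5)) / -2 = 5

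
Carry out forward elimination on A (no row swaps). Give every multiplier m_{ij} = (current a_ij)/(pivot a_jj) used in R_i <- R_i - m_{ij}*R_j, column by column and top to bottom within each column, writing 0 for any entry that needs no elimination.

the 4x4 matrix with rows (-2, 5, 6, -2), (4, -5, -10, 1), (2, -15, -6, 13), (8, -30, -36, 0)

multipliers: -2, -1, -4, -2, -2, -2

Forward elimination:
R2 <- R2 - (-2)*R1:  [  0   5   2  -3 ]
R3 <- R3 - (-1)*R1:  [   0  -10    0   11 ]
R4 <- R4 - (-4)*R1:  [   0  -10  -12   -8 ]
R3 <- R3 - (-2)*R2:  [ 0  0  4  5 ]
R4 <- R4 - (-2)*R2:  [   0    0   -8  -14 ]
R4 <- R4 - (-2)*R3:  [  0   0   0  -4 ]
Multipliers (in order of application): m_{21} = -2, m_{31} = -1, m_{41} = -4, m_{32} = -2, m_{42} = -2, m_{43} = -2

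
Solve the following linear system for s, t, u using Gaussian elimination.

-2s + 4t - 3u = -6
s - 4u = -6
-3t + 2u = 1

(2, 1, 2)

Forward elimination on [A|b]:
R2 <- R2 - (-1/2)*R1:  [     0      2  -11/2     -9 ]
R3 <- R3 - (-3/2)*R2:  [     0      0  -25/4  -25/2 ]
Row echelon form:
[ -2  4     -3  |     -6 ]
[  0  2  -11/2  |     -9 ]
[  0  0  -25/4  |  -25/2 ]
Back-substitution:
u = (-25/2) / (-25/4) = 2
t = (-9 - (-11/2)*(2)) / 2 = 1
s = (-6 - (4)*(1) - (-3)*(2)) / -2 = 2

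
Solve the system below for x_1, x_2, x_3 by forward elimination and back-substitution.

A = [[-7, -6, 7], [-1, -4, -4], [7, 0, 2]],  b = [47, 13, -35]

(-5, -2, 0)

Forward elimination on [A|b]:
R2 <- R2 - (1/7)*R1:  [     0  -22/7     -5   44/7 ]
R3 <- R3 - (-1)*R1:  [  0  -6   9  12 ]
R3 <- R3 - (21/11)*R2:  [      0       0  204/11       0 ]
Row echelon form:
[ -7     -6       7  |    47 ]
[  0  -22/7      -5  |  44/7 ]
[  0      0  204/11  |     0 ]
Back-substitution:
x_3 = (0) / (204/11) = 0
x_2 = (44/7 - (-5)*(0)) / (-22/7) = -2
x_1 = (47 - (-6)*(-2) - (7)*(0)) / -7 = -5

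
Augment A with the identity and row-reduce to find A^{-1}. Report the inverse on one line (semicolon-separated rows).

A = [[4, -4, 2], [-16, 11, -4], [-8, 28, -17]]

inverse = [5/4 1/5 1/10; 4 13/15 4/15; 6 4/3 1/3]

Gauss-Jordan on [A | I]:
R1 <- (1/4)*R1:  [   1   -1  1/2  |  1/4    0    0 ]
R2 <- R2 - (-16)*R1:  [  0  -5   4  |   4   1   0 ]
R3 <- R3 - (-8)*R1:  [   0   20  -13  |    2    0    1 ]
R2 <- (1/-5)*R2:  [    0     1  -4/5  |  -4/5  -1/5     0 ]
R1 <- R1 - (-1)*R2:  [      1       0   -3/10  |  -11/20    -1/5       0 ]
R3 <- R3 - (20)*R2:  [  0   0   3  |  18   4   1 ]
R3 <- (1/3)*R3:  [   0    0    1  |    6  4/3  1/3 ]
R1 <- R1 - (-3/10)*R3:  [    1     0     0  |   5/4   1/5  1/10 ]
R2 <- R2 - (-4/5)*R3:  [     0      1      0  |      4  13/15   4/15 ]
Right block of [I | A^{-1}] is the inverse:
[ 5/4    1/5  1/10 ]
[   4  13/15  4/15 ]
[   6    4/3   1/3 ]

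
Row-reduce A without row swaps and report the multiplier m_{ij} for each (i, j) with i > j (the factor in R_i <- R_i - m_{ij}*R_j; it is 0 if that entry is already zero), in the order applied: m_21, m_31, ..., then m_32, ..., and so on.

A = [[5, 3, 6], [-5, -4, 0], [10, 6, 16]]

Forward elimination:
R2 <- R2 - (-1)*R1:  [  0  -1   6 ]
R3 <- R3 - (2)*R1:  [ 0  0  4 ]
R3: entry in column 2 is already 0 -> m_{32} = 0 (no row operation needed)
Multipliers (in order of application): m_{21} = -1, m_{31} = 2, m_{32} = 0

multipliers: -1, 2, 0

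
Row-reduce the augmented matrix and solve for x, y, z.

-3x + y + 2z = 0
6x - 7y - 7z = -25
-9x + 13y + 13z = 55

(4, 2, 5)

Forward elimination on [A|b]:
R2 <- R2 - (-2)*R1:  [   0   -5   -3  -25 ]
R3 <- R3 - (3)*R1:  [  0  10   7  55 ]
R3 <- R3 - (-2)*R2:  [ 0  0  1  5 ]
Row echelon form:
[ -3   1   2  |    0 ]
[  0  -5  -3  |  -25 ]
[  0   0   1  |    5 ]
Back-substitution:
z = (5) / 1 = 5
y = (-25 - (-3)*(5)) / -5 = 2
x = (0 - (1)*(2) - (2)*(5)) / -3 = 4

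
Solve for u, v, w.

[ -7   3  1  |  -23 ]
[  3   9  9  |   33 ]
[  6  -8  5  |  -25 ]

(5, 5, -3)

Forward elimination on [A|b]:
R2 <- R2 - (-3/7)*R1:  [     0   72/7   66/7  162/7 ]
R3 <- R3 - (-6/7)*R1:  [      0   -38/7    41/7  -313/7 ]
R3 <- R3 - (-19/36)*R2:  [     0      0   65/6  -65/2 ]
Row echelon form:
[ -7     3     1  |    -23 ]
[  0  72/7  66/7  |  162/7 ]
[  0     0  65/6  |  -65/2 ]
Back-substitution:
w = (-65/2) / (65/6) = -3
v = (162/7 - (66/7)*(-3)) / (72/7) = 5
u = (-23 - (3)*(5) - (1)*(-3)) / -7 = 5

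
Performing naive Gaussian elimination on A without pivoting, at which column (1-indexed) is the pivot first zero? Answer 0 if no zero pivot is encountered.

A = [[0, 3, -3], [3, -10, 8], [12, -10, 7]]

Naive forward elimination:
Pivot entry (1,1) is zero but row 2 has 3 in column 1 -> naive elimination stops; a row interchange (e.g. R1 <-> R2) would be required here.

first zero-pivot column = 1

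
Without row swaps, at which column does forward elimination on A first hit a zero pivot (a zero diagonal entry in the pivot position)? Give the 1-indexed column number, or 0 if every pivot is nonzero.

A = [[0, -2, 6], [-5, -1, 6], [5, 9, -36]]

first zero-pivot column = 1

Naive forward elimination:
Pivot entry (1,1) is zero but row 2 has -5 in column 1 -> naive elimination stops; a row interchange (e.g. R1 <-> R2) would be required here.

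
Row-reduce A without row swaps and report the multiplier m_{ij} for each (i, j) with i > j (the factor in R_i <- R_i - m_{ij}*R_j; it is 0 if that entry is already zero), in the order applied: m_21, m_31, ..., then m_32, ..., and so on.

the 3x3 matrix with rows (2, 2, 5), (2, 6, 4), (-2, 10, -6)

multipliers: 1, -1, 3

Forward elimination:
R2 <- R2 - (1)*R1:  [  0   4  -1 ]
R3 <- R3 - (-1)*R1:  [  0  12  -1 ]
R3 <- R3 - (3)*R2:  [ 0  0  2 ]
Multipliers (in order of application): m_{21} = 1, m_{31} = -1, m_{32} = 3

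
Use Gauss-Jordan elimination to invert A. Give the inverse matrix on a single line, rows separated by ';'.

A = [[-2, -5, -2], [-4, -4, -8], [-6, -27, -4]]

inverse = [-25/9 17/36 4/9; 4/9 -1/18 -1/9; 7/6 -1/3 -1/6]

Gauss-Jordan on [A | I]:
R1 <- (1/-2)*R1:  [    1   5/2     1  |  -1/2     0     0 ]
R2 <- R2 - (-4)*R1:  [  0   6  -4  |  -2   1   0 ]
R3 <- R3 - (-6)*R1:  [   0  -12    2  |   -3    0    1 ]
R2 <- (1/6)*R2:  [    0     1  -2/3  |  -1/3   1/6     0 ]
R1 <- R1 - (5/2)*R2:  [     1      0    8/3  |    1/3  -5/12      0 ]
R3 <- R3 - (-12)*R2:  [  0   0  -6  |  -7   2   1 ]
R3 <- (1/-6)*R3:  [    0     0     1  |   7/6  -1/3  -1/6 ]
R1 <- R1 - (8/3)*R3:  [     1      0      0  |  -25/9  17/36    4/9 ]
R2 <- R2 - (-2/3)*R3:  [     0      1      0  |    4/9  -1/18   -1/9 ]
Right block of [I | A^{-1}] is the inverse:
[ -25/9  17/36   4/9 ]
[   4/9  -1/18  -1/9 ]
[   7/6   -1/3  -1/6 ]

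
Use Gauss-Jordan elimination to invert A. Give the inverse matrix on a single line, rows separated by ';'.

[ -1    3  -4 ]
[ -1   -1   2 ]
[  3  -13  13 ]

inverse = [-13/20 -13/20 -1/10; -19/20 1/20 -3/10; -4/5 1/5 -1/5]

Gauss-Jordan on [A | I]:
R1 <- (1/-1)*R1:  [  1  -3   4  |  -1   0   0 ]
R2 <- R2 - (-1)*R1:  [  0  -4   6  |  -1   1   0 ]
R3 <- R3 - (3)*R1:  [  0  -4   1  |   3   0   1 ]
R2 <- (1/-4)*R2:  [    0     1  -3/2  |   1/4  -1/4     0 ]
R1 <- R1 - (-3)*R2:  [    1     0  -1/2  |  -1/4  -3/4     0 ]
R3 <- R3 - (-4)*R2:  [  0   0  -5  |   4  -1   1 ]
R3 <- (1/-5)*R3:  [    0     0     1  |  -4/5   1/5  -1/5 ]
R1 <- R1 - (-1/2)*R3:  [      1       0       0  |  -13/20  -13/20   -1/10 ]
R2 <- R2 - (-3/2)*R3:  [      0       1       0  |  -19/20    1/20   -3/10 ]
Right block of [I | A^{-1}] is the inverse:
[ -13/20  -13/20  -1/10 ]
[ -19/20    1/20  -3/10 ]
[   -4/5     1/5   -1/5 ]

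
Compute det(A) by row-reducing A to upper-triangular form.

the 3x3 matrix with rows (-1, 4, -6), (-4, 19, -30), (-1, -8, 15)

Forward elimination:
R2 <- R2 - (4)*R1:  [  0   3  -6 ]
R3 <- R3 - (1)*R1:  [   0  -12   21 ]
R3 <- R3 - (-4)*R2:  [  0   0  -3 ]
Upper-triangular form:
[ -1  4  -6 ]
[  0  3  -6 ]
[  0  0  -3 ]
det(A) = (-1)^0 * (-1) * (3) * (-3) = 9  (0 row swaps -> sign +1)

det(A) = 9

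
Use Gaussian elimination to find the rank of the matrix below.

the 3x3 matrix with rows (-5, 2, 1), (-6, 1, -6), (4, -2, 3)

Row reduction:
R2 <- R2 - (6/5)*R1:  [     0   -7/5  -36/5 ]
R3 <- R3 - (-4/5)*R1:  [    0  -2/5  19/5 ]
R3 <- R3 - (2/7)*R2:  [    0     0  41/7 ]
Row echelon form:
[ -5     2      1 ]
[  0  -7/5  -36/5 ]
[  0     0   41/7 ]
Nonzero rows / pivot columns: 3

rank(A) = 3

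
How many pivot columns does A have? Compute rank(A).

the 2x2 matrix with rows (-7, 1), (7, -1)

rank(A) = 1

Row reduction:
R2 <- R2 - (-1)*R1:  [ 0  0 ]
Row echelon form:
[ -7  1 ]
[  0  0 ]
Nonzero rows / pivot columns: 1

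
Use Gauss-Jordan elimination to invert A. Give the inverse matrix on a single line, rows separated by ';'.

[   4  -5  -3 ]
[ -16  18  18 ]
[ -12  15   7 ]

Gauss-Jordan on [A | I]:
R1 <- (1/4)*R1:  [    1  -5/4  -3/4  |   1/4     0     0 ]
R2 <- R2 - (-16)*R1:  [  0  -2   6  |   4   1   0 ]
R3 <- R3 - (-12)*R1:  [  0   0  -2  |   3   0   1 ]
R2 <- (1/-2)*R2:  [    0     1    -3  |    -2  -1/2     0 ]
R1 <- R1 - (-5/4)*R2:  [    1     0  -9/2  |  -9/4  -5/8     0 ]
R3 <- (1/-2)*R3:  [    0     0     1  |  -3/2     0  -1/2 ]
R1 <- R1 - (-9/2)*R3:  [    1     0     0  |    -9  -5/8  -9/4 ]
R2 <- R2 - (-3)*R3:  [     0      1      0  |  -13/2   -1/2   -3/2 ]
Right block of [I | A^{-1}] is the inverse:
[    -9  -5/8  -9/4 ]
[ -13/2  -1/2  -3/2 ]
[  -3/2     0  -1/2 ]

inverse = [-9 -5/8 -9/4; -13/2 -1/2 -3/2; -3/2 0 -1/2]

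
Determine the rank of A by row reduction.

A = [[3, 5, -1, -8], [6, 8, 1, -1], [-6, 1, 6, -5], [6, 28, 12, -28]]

Row reduction:
R2 <- R2 - (2)*R1:  [  0  -2   3  15 ]
R3 <- R3 - (-2)*R1:  [   0   11    4  -21 ]
R4 <- R4 - (2)*R1:  [   0   18   14  -12 ]
R3 <- R3 - (-11/2)*R2:  [     0      0   41/2  123/2 ]
R4 <- R4 - (-9)*R2:  [   0    0   41  123 ]
R4 <- R4 - (2)*R3:  [ 0  0  0  0 ]
Row echelon form:
[ 3   5    -1     -8 ]
[ 0  -2     3     15 ]
[ 0   0  41/2  123/2 ]
[ 0   0     0      0 ]
Nonzero rows / pivot columns: 3

rank(A) = 3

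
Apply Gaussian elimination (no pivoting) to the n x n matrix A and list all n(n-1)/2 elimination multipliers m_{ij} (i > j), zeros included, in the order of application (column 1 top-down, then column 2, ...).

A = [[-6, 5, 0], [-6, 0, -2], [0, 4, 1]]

multipliers: 1, 0, -4/5

Forward elimination:
R2 <- R2 - (1)*R1:  [  0  -5  -2 ]
R3: entry in column 1 is already 0 -> m_{31} = 0 (no row operation needed)
R3 <- R3 - (-4/5)*R2:  [    0     0  -3/5 ]
Multipliers (in order of application): m_{21} = 1, m_{31} = 0, m_{32} = -4/5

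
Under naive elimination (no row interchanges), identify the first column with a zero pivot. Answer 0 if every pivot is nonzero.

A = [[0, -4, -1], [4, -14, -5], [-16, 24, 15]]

first zero-pivot column = 1

Naive forward elimination:
Pivot entry (1,1) is zero but row 2 has 4 in column 1 -> naive elimination stops; a row interchange (e.g. R1 <-> R2) would be required here.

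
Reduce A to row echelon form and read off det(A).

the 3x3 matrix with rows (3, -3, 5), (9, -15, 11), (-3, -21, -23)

Forward elimination:
R2 <- R2 - (3)*R1:  [  0  -6  -4 ]
R3 <- R3 - (-1)*R1:  [   0  -24  -18 ]
R3 <- R3 - (4)*R2:  [  0   0  -2 ]
Upper-triangular form:
[ 3  -3   5 ]
[ 0  -6  -4 ]
[ 0   0  -2 ]
det(A) = (-1)^0 * (3) * (-6) * (-2) = 36  (0 row swaps -> sign +1)

det(A) = 36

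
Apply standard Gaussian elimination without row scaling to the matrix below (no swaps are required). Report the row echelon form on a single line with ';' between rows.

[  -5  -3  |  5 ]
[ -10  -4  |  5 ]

REF = [-5 -3 5; 0 2 -5]

Forward elimination:
R2 <- R2 - (2)*R1:  [  0   2  -5 ]
Row echelon form:
[ -5  -3  |   5 ]
[  0   2  |  -5 ]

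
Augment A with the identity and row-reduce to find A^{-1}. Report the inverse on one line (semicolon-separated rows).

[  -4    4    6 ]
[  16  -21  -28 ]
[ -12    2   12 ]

Gauss-Jordan on [A | I]:
R1 <- (1/-4)*R1:  [    1    -1  -3/2  |  -1/4     0     0 ]
R2 <- R2 - (16)*R1:  [  0  -5  -4  |   4   1   0 ]
R3 <- R3 - (-12)*R1:  [   0  -10   -6  |   -3    0    1 ]
R2 <- (1/-5)*R2:  [    0     1   4/5  |  -4/5  -1/5     0 ]
R1 <- R1 - (-1)*R2:  [      1       0   -7/10  |  -21/20    -1/5       0 ]
R3 <- R3 - (-10)*R2:  [   0    0    2  |  -11   -2    1 ]
R3 <- (1/2)*R3:  [     0      0      1  |  -11/2     -1    1/2 ]
R1 <- R1 - (-7/10)*R3:  [      1       0       0  |  -49/10   -9/10    7/20 ]
R2 <- R2 - (4/5)*R3:  [    0     1     0  |  18/5   3/5  -2/5 ]
Right block of [I | A^{-1}] is the inverse:
[ -49/10  -9/10  7/20 ]
[   18/5    3/5  -2/5 ]
[  -11/2     -1   1/2 ]

inverse = [-49/10 -9/10 7/20; 18/5 3/5 -2/5; -11/2 -1 1/2]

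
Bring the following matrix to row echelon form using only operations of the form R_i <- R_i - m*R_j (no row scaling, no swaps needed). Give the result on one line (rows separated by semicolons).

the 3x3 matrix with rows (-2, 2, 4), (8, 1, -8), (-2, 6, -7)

REF = [-2 2 4; 0 9 8; 0 0 -131/9]

Forward elimination:
R2 <- R2 - (-4)*R1:  [ 0  9  8 ]
R3 <- R3 - (1)*R1:  [   0    4  -11 ]
R3 <- R3 - (4/9)*R2:  [      0       0  -131/9 ]
Row echelon form:
[ -2  2       4 ]
[  0  9       8 ]
[  0  0  -131/9 ]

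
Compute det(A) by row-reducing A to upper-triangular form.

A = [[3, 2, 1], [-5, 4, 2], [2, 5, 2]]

Forward elimination:
R2 <- R2 - (-5/3)*R1:  [    0  22/3  11/3 ]
R3 <- R3 - (2/3)*R1:  [    0  11/3   4/3 ]
R3 <- R3 - (1/2)*R2:  [    0     0  -1/2 ]
Upper-triangular form:
[ 3     2     1 ]
[ 0  22/3  11/3 ]
[ 0     0  -1/2 ]
det(A) = (-1)^0 * (3) * (22/3) * (-1/2) = -11  (0 row swaps -> sign +1)

det(A) = -11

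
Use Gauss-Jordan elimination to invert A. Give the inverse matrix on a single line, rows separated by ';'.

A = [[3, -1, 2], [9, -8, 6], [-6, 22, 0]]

inverse = [11/5 -11/15 -1/6; 3/5 -1/5 0; -5/2 1 1/4]

Gauss-Jordan on [A | I]:
R1 <- (1/3)*R1:  [    1  -1/3   2/3  |   1/3     0     0 ]
R2 <- R2 - (9)*R1:  [  0  -5   0  |  -3   1   0 ]
R3 <- R3 - (-6)*R1:  [  0  20   4  |   2   0   1 ]
R2 <- (1/-5)*R2:  [    0     1     0  |   3/5  -1/5     0 ]
R1 <- R1 - (-1/3)*R2:  [     1      0    2/3  |   8/15  -1/15      0 ]
R3 <- R3 - (20)*R2:  [   0    0    4  |  -10    4    1 ]
R3 <- (1/4)*R3:  [    0     0     1  |  -5/2     1   1/4 ]
R1 <- R1 - (2/3)*R3:  [      1       0       0  |    11/5  -11/15    -1/6 ]
Right block of [I | A^{-1}] is the inverse:
[ 11/5  -11/15  -1/6 ]
[  3/5    -1/5     0 ]
[ -5/2       1   1/4 ]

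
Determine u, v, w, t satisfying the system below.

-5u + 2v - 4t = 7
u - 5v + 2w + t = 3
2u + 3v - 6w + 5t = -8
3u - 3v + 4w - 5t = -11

(-3, 0, 2, 2)

Forward elimination on [A|b]:
R2 <- R2 - (-1/5)*R1:  [     0  -23/5      2    1/5   22/5 ]
R3 <- R3 - (-2/5)*R1:  [     0   19/5     -6   17/5  -26/5 ]
R4 <- R4 - (-3/5)*R1:  [     0   -9/5      4  -37/5  -34/5 ]
R3 <- R3 - (-19/23)*R2:  [       0        0  -100/23    82/23   -36/23 ]
R4 <- R4 - (9/23)*R2:  [       0        0    74/23  -172/23  -196/23 ]
R4 <- R4 - (-37/50)*R3:  [       0        0        0  -121/25  -242/25 ]
Row echelon form:
[ -5      2        0       -4  |        7 ]
[  0  -23/5        2      1/5  |     22/5 ]
[  0      0  -100/23    82/23  |   -36/23 ]
[  0      0        0  -121/25  |  -242/25 ]
Back-substitution:
t = (-242/25) / (-121/25) = 2
w = (-36/23 - (82/23)*(2)) / (-100/23) = 2
v = (22/5 - (2)*(2) - (1/5)*(2)) / (-23/5) = 0
u = (7 - (2)*(0) - (-4)*(2)) / -5 = -3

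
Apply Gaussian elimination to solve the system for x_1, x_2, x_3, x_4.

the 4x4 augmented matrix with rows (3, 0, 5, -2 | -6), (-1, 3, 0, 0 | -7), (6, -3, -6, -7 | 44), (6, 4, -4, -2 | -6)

Forward elimination on [A|b]:
R2 <- R2 - (-1/3)*R1:  [    0     3   5/3  -2/3    -9 ]
R3 <- R3 - (2)*R1:  [   0   -3  -16   -3   56 ]
R4 <- R4 - (2)*R1:  [   0    4  -14    2    6 ]
R3 <- R3 - (-1)*R2:  [     0      0  -43/3  -11/3     47 ]
R4 <- R4 - (4/3)*R2:  [      0       0  -146/9    26/9      18 ]
R4 <- R4 - (146/129)*R3:  [         0          0          0    908/129  -4540/129 ]
Row echelon form:
[ 3  0      5       -2  |         -6 ]
[ 0  3    5/3     -2/3  |         -9 ]
[ 0  0  -43/3    -11/3  |         47 ]
[ 0  0      0  908/129  |  -4540/129 ]
Back-substitution:
x_4 = (-4540/129) / (908/129) = -5
x_3 = (47 - (-11/3)*(-5)) / (-43/3) = -2
x_2 = (-9 - (5/3)*(-2) - (-2/3)*(-5)) / 3 = -3
x_1 = (-6 - (5)*(-2) - (-2)*(-5)) / 3 = -2

(-2, -3, -2, -5)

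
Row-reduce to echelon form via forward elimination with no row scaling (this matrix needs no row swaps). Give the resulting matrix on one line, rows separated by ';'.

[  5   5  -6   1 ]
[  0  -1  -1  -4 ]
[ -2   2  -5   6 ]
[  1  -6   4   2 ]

REF = [5 5 -6 1; 0 -1 -1 -4; 0 0 -57/5 -48/5; 0 0 0 371/19]

Forward elimination:
R3 <- R3 - (-2/5)*R1:  [     0      4  -37/5   32/5 ]
R4 <- R4 - (1/5)*R1:  [    0    -7  26/5   9/5 ]
R3 <- R3 - (-4)*R2:  [     0      0  -57/5  -48/5 ]
R4 <- R4 - (7)*R2:  [     0      0   61/5  149/5 ]
R4 <- R4 - (-61/57)*R3:  [      0       0       0  371/19 ]
Row echelon form:
[ 5   5     -6       1 ]
[ 0  -1     -1      -4 ]
[ 0   0  -57/5   -48/5 ]
[ 0   0      0  371/19 ]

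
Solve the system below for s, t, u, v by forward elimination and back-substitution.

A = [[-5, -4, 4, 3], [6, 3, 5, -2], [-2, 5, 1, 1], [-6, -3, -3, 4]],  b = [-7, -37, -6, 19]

(-4, -1, -4, -5)

Forward elimination on [A|b]:
R2 <- R2 - (-6/5)*R1:  [      0    -9/5    49/5     8/5  -227/5 ]
R3 <- R3 - (2/5)*R1:  [     0   33/5   -3/5   -1/5  -16/5 ]
R4 <- R4 - (6/5)*R1:  [     0    9/5  -39/5    2/5  137/5 ]
R3 <- R3 - (-11/3)*R2:  [      0       0   106/3    17/3  -509/3 ]
R4 <- R4 - (-1)*R2:  [   0    0    2    2  -18 ]
R4 <- R4 - (3/53)*R3:  [       0        0        0    89/53  -445/53 ]
Row echelon form:
[ -5    -4      4      3  |       -7 ]
[  0  -9/5   49/5    8/5  |   -227/5 ]
[  0     0  106/3   17/3  |   -509/3 ]
[  0     0      0  89/53  |  -445/53 ]
Back-substitution:
v = (-445/53) / (89/53) = -5
u = (-509/3 - (17/3)*(-5)) / (106/3) = -4
t = (-227/5 - (49/5)*(-4) - (8/5)*(-5)) / (-9/5) = -1
s = (-7 - (-4)*(-1) - (4)*(-4) - (3)*(-5)) / -5 = -4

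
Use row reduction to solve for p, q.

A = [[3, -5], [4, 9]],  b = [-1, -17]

(-2, -1)

Forward elimination on [A|b]:
R2 <- R2 - (4/3)*R1:  [     0   47/3  -47/3 ]
Row echelon form:
[ 3    -5  |     -1 ]
[ 0  47/3  |  -47/3 ]
Back-substitution:
q = (-47/3) / (47/3) = -1
p = (-1 - (-5)*(-1)) / 3 = -2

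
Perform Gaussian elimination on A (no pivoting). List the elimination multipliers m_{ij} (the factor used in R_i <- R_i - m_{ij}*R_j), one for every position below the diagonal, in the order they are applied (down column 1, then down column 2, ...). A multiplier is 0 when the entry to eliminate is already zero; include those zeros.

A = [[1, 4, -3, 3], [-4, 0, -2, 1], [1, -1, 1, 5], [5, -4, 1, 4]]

Forward elimination:
R2 <- R2 - (-4)*R1:  [   0   16  -14   13 ]
R3 <- R3 - (1)*R1:  [  0  -5   4   2 ]
R4 <- R4 - (5)*R1:  [   0  -24   16  -11 ]
R3 <- R3 - (-5/16)*R2:  [     0      0   -3/8  97/16 ]
R4 <- R4 - (-3/2)*R2:  [    0     0    -5  17/2 ]
R4 <- R4 - (40/3)*R3:  [      0       0       0  -217/3 ]
Multipliers (in order of application): m_{21} = -4, m_{31} = 1, m_{41} = 5, m_{32} = -5/16, m_{42} = -3/2, m_{43} = 40/3

multipliers: -4, 1, 5, -5/16, -3/2, 40/3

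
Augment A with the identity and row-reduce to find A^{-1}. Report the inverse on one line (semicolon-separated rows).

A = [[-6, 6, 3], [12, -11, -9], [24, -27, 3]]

inverse = [23/3 11/4 7/12; 7 5/2 1/2; 5/3 1/2 1/6]

Gauss-Jordan on [A | I]:
R1 <- (1/-6)*R1:  [    1    -1  -1/2  |  -1/6     0     0 ]
R2 <- R2 - (12)*R1:  [  0   1  -3  |   2   1   0 ]
R3 <- R3 - (24)*R1:  [  0  -3  15  |   4   0   1 ]
R1 <- R1 - (-1)*R2:  [    1     0  -7/2  |  11/6     1     0 ]
R3 <- R3 - (-3)*R2:  [  0   0   6  |  10   3   1 ]
R3 <- (1/6)*R3:  [   0    0    1  |  5/3  1/2  1/6 ]
R1 <- R1 - (-7/2)*R3:  [    1     0     0  |  23/3  11/4  7/12 ]
R2 <- R2 - (-3)*R3:  [   0    1    0  |    7  5/2  1/2 ]
Right block of [I | A^{-1}] is the inverse:
[ 23/3  11/4  7/12 ]
[    7   5/2   1/2 ]
[  5/3   1/2   1/6 ]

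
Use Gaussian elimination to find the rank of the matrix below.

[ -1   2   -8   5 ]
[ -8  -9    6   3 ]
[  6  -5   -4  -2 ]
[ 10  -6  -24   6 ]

Row reduction:
R2 <- R2 - (8)*R1:  [   0  -25   70  -37 ]
R3 <- R3 - (-6)*R1:  [   0    7  -52   28 ]
R4 <- R4 - (-10)*R1:  [    0    14  -104    56 ]
R3 <- R3 - (-7/25)*R2:  [      0       0  -162/5  441/25 ]
R4 <- R4 - (-14/25)*R2:  [      0       0  -324/5  882/25 ]
R4 <- R4 - (2)*R3:  [ 0  0  0  0 ]
Row echelon form:
[ -1    2      -8       5 ]
[  0  -25      70     -37 ]
[  0    0  -162/5  441/25 ]
[  0    0       0       0 ]
Nonzero rows / pivot columns: 3

rank(A) = 3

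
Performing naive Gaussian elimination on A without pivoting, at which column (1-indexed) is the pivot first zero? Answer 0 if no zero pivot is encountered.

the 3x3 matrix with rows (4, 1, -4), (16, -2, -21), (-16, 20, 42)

first zero-pivot column = 0

Naive forward elimination:
R2 <- R2 - (4)*R1:  [  0  -6  -5 ]
R3 <- R3 - (-4)*R1:  [  0  24  26 ]
R3 <- R3 - (-4)*R2:  [ 0  0  6 ]
All pivots nonzero; naive elimination completes without hitting a zero pivot.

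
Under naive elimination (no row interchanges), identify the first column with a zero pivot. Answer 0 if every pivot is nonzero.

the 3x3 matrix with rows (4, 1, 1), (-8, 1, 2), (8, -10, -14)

first zero-pivot column = 3

Naive forward elimination:
R2 <- R2 - (-2)*R1:  [ 0  3  4 ]
R3 <- R3 - (2)*R1:  [   0  -12  -16 ]
R3 <- R3 - (-4)*R2:  [ 0  0  0 ]
Matrix at this point:
[ 4  1  1 ]
[ 0  3  4 ]
[ 0  0  0 ]
Pivot entry (3,3) in the last row is zero and there are no rows below to swap with -> zero pivot in column 3 (A is singular).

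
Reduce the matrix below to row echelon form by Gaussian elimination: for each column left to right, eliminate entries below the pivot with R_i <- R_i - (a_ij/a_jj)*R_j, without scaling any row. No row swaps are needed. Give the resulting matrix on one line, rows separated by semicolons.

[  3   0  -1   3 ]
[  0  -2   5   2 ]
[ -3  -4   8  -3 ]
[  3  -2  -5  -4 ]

Forward elimination:
R3 <- R3 - (-1)*R1:  [  0  -4   7   0 ]
R4 <- R4 - (1)*R1:  [  0  -2  -4  -7 ]
R3 <- R3 - (2)*R2:  [  0   0  -3  -4 ]
R4 <- R4 - (1)*R2:  [  0   0  -9  -9 ]
R4 <- R4 - (3)*R3:  [ 0  0  0  3 ]
Row echelon form:
[ 3   0  -1   3 ]
[ 0  -2   5   2 ]
[ 0   0  -3  -4 ]
[ 0   0   0   3 ]

REF = [3 0 -1 3; 0 -2 5 2; 0 0 -3 -4; 0 0 0 3]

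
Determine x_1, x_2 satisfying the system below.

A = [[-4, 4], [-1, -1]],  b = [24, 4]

(-5, 1)

Forward elimination on [A|b]:
R2 <- R2 - (1/4)*R1:  [  0  -2  -2 ]
Row echelon form:
[ -4   4  |  24 ]
[  0  -2  |  -2 ]
Back-substitution:
x_2 = (-2) / -2 = 1
x_1 = (24 - (4)*(1)) / -4 = -5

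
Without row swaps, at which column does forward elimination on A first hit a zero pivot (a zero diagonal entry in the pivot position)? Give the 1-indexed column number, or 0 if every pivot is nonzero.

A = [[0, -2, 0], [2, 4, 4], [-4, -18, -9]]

first zero-pivot column = 1

Naive forward elimination:
Pivot entry (1,1) is zero but row 2 has 2 in column 1 -> naive elimination stops; a row interchange (e.g. R1 <-> R2) would be required here.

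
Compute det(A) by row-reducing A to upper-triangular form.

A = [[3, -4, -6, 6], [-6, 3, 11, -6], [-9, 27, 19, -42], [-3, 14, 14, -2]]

Forward elimination:
R2 <- R2 - (-2)*R1:  [  0  -5  -1   6 ]
R3 <- R3 - (-3)*R1:  [   0   15    1  -24 ]
R4 <- R4 - (-1)*R1:  [  0  10   8   4 ]
R3 <- R3 - (-3)*R2:  [  0   0  -2  -6 ]
R4 <- R4 - (-2)*R2:  [  0   0   6  16 ]
R4 <- R4 - (-3)*R3:  [  0   0   0  -2 ]
Upper-triangular form:
[ 3  -4  -6   6 ]
[ 0  -5  -1   6 ]
[ 0   0  -2  -6 ]
[ 0   0   0  -2 ]
det(A) = (-1)^0 * (3) * (-5) * (-2) * (-2) = -60  (0 row swaps -> sign +1)

det(A) = -60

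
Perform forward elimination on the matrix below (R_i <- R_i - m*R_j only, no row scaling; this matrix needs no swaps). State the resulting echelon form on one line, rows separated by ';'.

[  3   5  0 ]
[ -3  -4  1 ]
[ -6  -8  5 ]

Forward elimination:
R2 <- R2 - (-1)*R1:  [ 0  1  1 ]
R3 <- R3 - (-2)*R1:  [ 0  2  5 ]
R3 <- R3 - (2)*R2:  [ 0  0  3 ]
Row echelon form:
[ 3  5  0 ]
[ 0  1  1 ]
[ 0  0  3 ]

REF = [3 5 0; 0 1 1; 0 0 3]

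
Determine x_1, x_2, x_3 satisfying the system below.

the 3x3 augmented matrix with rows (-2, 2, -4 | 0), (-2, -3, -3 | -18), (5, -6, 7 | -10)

Forward elimination on [A|b]:
R2 <- R2 - (1)*R1:  [   0   -5    1  -18 ]
R3 <- R3 - (-5/2)*R1:  [   0   -1   -3  -10 ]
R3 <- R3 - (1/5)*R2:  [     0      0  -16/5  -32/5 ]
Row echelon form:
[ -2   2     -4  |      0 ]
[  0  -5      1  |    -18 ]
[  0   0  -16/5  |  -32/5 ]
Back-substitution:
x_3 = (-32/5) / (-16/5) = 2
x_2 = (-18 - (1)*(2)) / -5 = 4
x_1 = (0 - (2)*(4) - (-4)*(2)) / -2 = 0

(0, 4, 2)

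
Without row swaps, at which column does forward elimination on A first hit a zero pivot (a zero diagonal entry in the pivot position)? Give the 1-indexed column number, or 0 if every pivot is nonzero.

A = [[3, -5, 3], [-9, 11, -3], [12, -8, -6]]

Naive forward elimination:
R2 <- R2 - (-3)*R1:  [  0  -4   6 ]
R3 <- R3 - (4)*R1:  [   0   12  -18 ]
R3 <- R3 - (-3)*R2:  [ 0  0  0 ]
Matrix at this point:
[ 3  -5  3 ]
[ 0  -4  6 ]
[ 0   0  0 ]
Pivot entry (3,3) in the last row is zero and there are no rows below to swap with -> zero pivot in column 3 (A is singular).

first zero-pivot column = 3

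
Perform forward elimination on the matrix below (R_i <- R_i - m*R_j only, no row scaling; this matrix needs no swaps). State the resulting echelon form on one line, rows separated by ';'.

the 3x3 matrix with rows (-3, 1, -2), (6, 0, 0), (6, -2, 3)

REF = [-3 1 -2; 0 2 -4; 0 0 -1]

Forward elimination:
R2 <- R2 - (-2)*R1:  [  0   2  -4 ]
R3 <- R3 - (-2)*R1:  [  0   0  -1 ]
Row echelon form:
[ -3  1  -2 ]
[  0  2  -4 ]
[  0  0  -1 ]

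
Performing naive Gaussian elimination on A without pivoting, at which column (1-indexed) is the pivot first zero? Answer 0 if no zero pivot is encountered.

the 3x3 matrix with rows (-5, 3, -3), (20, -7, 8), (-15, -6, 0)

first zero-pivot column = 0

Naive forward elimination:
R2 <- R2 - (-4)*R1:  [  0   5  -4 ]
R3 <- R3 - (3)*R1:  [   0  -15    9 ]
R3 <- R3 - (-3)*R2:  [  0   0  -3 ]
All pivots nonzero; naive elimination completes without hitting a zero pivot.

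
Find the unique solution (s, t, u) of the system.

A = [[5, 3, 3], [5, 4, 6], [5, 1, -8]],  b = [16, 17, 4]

Forward elimination on [A|b]:
R2 <- R2 - (1)*R1:  [ 0  1  3  1 ]
R3 <- R3 - (1)*R1:  [   0   -2  -11  -12 ]
R3 <- R3 - (-2)*R2:  [   0    0   -5  -10 ]
Row echelon form:
[ 5  3   3  |   16 ]
[ 0  1   3  |    1 ]
[ 0  0  -5  |  -10 ]
Back-substitution:
u = (-10) / -5 = 2
t = (1 - (3)*(2)) / 1 = -5
s = (16 - (3)*(-5) - (3)*(2)) / 5 = 5

(5, -5, 2)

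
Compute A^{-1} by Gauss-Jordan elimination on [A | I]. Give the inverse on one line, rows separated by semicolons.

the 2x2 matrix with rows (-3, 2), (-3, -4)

Gauss-Jordan on [A | I]:
R1 <- (1/-3)*R1:  [    1  -2/3  |  -1/3     0 ]
R2 <- R2 - (-3)*R1:  [  0  -6  |  -1   1 ]
R2 <- (1/-6)*R2:  [    0     1  |   1/6  -1/6 ]
R1 <- R1 - (-2/3)*R2:  [    1     0  |  -2/9  -1/9 ]
Right block of [I | A^{-1}] is the inverse:
[ -2/9  -1/9 ]
[  1/6  -1/6 ]

inverse = [-2/9 -1/9; 1/6 -1/6]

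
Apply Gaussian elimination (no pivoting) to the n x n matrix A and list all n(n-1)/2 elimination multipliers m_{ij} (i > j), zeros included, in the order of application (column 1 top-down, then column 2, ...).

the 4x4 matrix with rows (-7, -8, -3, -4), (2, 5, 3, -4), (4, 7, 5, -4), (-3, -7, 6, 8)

Forward elimination:
R2 <- R2 - (-2/7)*R1:  [     0   19/7   15/7  -36/7 ]
R3 <- R3 - (-4/7)*R1:  [     0   17/7   23/7  -44/7 ]
R4 <- R4 - (3/7)*R1:  [     0  -25/7   51/7   68/7 ]
R3 <- R3 - (17/19)*R2:  [      0       0   26/19  -32/19 ]
R4 <- R4 - (-25/19)*R2:  [      0       0  192/19   56/19 ]
R4 <- R4 - (96/13)*R3:  [      0       0       0  200/13 ]
Multipliers (in order of application): m_{21} = -2/7, m_{31} = -4/7, m_{41} = 3/7, m_{32} = 17/19, m_{42} = -25/19, m_{43} = 96/13

multipliers: -2/7, -4/7, 3/7, 17/19, -25/19, 96/13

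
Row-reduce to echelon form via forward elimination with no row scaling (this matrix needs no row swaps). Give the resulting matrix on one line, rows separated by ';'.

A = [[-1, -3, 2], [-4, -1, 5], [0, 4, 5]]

Forward elimination:
R2 <- R2 - (4)*R1:  [  0  11  -3 ]
R3 <- R3 - (4/11)*R2:  [     0      0  67/11 ]
Row echelon form:
[ -1  -3      2 ]
[  0  11     -3 ]
[  0   0  67/11 ]

REF = [-1 -3 2; 0 11 -3; 0 0 67/11]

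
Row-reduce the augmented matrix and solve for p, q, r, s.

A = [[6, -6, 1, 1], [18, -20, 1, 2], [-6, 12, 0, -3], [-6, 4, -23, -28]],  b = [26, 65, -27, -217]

(3, 0, 5, 3)

Forward elimination on [A|b]:
R2 <- R2 - (3)*R1:  [   0   -2   -2   -1  -13 ]
R3 <- R3 - (-1)*R1:  [  0   6   1  -2  -1 ]
R4 <- R4 - (-1)*R1:  [    0    -2   -22   -27  -191 ]
R3 <- R3 - (-3)*R2:  [   0    0   -5   -5  -40 ]
R4 <- R4 - (1)*R2:  [    0     0   -20   -26  -178 ]
R4 <- R4 - (4)*R3:  [   0    0    0   -6  -18 ]
Row echelon form:
[ 6  -6   1   1  |   26 ]
[ 0  -2  -2  -1  |  -13 ]
[ 0   0  -5  -5  |  -40 ]
[ 0   0   0  -6  |  -18 ]
Back-substitution:
s = (-18) / -6 = 3
r = (-40 - (-5)*(3)) / -5 = 5
q = (-13 - (-2)*(5) - (-1)*(3)) / -2 = 0
p = (26 - (-6)*(0) - (1)*(5) - (1)*(3)) / 6 = 3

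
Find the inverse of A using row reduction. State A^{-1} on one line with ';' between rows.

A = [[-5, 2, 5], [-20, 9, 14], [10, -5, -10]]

Gauss-Jordan on [A | I]:
R1 <- (1/-5)*R1:  [    1  -2/5    -1  |  -1/5     0     0 ]
R2 <- R2 - (-20)*R1:  [  0   1  -6  |  -4   1   0 ]
R3 <- R3 - (10)*R1:  [  0  -1   0  |   2   0   1 ]
R1 <- R1 - (-2/5)*R2:  [     1      0  -17/5  |   -9/5    2/5      0 ]
R3 <- R3 - (-1)*R2:  [  0   0  -6  |  -2   1   1 ]
R3 <- (1/-6)*R3:  [    0     0     1  |   1/3  -1/6  -1/6 ]
R1 <- R1 - (-17/5)*R3:  [      1       0       0  |    -2/3    -1/6  -17/30 ]
R2 <- R2 - (-6)*R3:  [  0   1   0  |  -2   0  -1 ]
Right block of [I | A^{-1}] is the inverse:
[ -2/3  -1/6  -17/30 ]
[   -2     0      -1 ]
[  1/3  -1/6    -1/6 ]

inverse = [-2/3 -1/6 -17/30; -2 0 -1; 1/3 -1/6 -1/6]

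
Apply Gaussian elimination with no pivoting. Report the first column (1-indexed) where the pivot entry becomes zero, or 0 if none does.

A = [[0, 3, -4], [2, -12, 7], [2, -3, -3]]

Naive forward elimination:
Pivot entry (1,1) is zero but row 2 has 2 in column 1 -> naive elimination stops; a row interchange (e.g. R1 <-> R2) would be required here.

first zero-pivot column = 1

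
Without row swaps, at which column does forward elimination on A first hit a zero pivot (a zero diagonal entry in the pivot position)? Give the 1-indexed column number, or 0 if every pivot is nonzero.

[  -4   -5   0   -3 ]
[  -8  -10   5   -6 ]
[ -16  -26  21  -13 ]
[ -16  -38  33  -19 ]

first zero-pivot column = 2

Naive forward elimination:
R2 <- R2 - (2)*R1:  [ 0  0  5  0 ]
R3 <- R3 - (4)*R1:  [  0  -6  21  -1 ]
R4 <- R4 - (4)*R1:  [   0  -18   33   -7 ]
Matrix at this point:
[ -4   -5   0  -3 ]
[  0    0   5   0 ]
[  0   -6  21  -1 ]
[  0  -18  33  -7 ]
Pivot entry (2,2) is zero but row 3 has -6 in column 2 -> naive elimination stops; a row interchange (e.g. R2 <-> R3) would be required here.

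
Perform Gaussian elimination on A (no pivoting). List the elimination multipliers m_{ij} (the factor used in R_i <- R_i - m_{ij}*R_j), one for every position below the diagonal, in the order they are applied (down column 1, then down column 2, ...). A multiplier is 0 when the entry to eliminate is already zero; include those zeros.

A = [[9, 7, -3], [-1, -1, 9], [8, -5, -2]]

Forward elimination:
R2 <- R2 - (-1/9)*R1:  [    0  -2/9  26/3 ]
R3 <- R3 - (8/9)*R1:  [      0  -101/9     2/3 ]
R3 <- R3 - (101/2)*R2:  [    0     0  -437 ]
Multipliers (in order of application): m_{21} = -1/9, m_{31} = 8/9, m_{32} = 101/2

multipliers: -1/9, 8/9, 101/2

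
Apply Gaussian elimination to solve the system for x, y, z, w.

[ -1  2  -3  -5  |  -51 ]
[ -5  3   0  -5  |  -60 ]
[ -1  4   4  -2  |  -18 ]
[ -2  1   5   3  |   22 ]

Forward elimination on [A|b]:
R2 <- R2 - (5)*R1:  [   0   -7   15   20  195 ]
R3 <- R3 - (1)*R1:  [  0   2   7   3  33 ]
R4 <- R4 - (2)*R1:  [   0   -3   11   13  124 ]
R3 <- R3 - (-2/7)*R2:  [     0      0   79/7   61/7  621/7 ]
R4 <- R4 - (3/7)*R2:  [     0      0   32/7   31/7  283/7 ]
R4 <- R4 - (32/79)*R3:  [      0       0       0   71/79  355/79 ]
Row echelon form:
[ -1   2    -3     -5  |     -51 ]
[  0  -7    15     20  |     195 ]
[  0   0  79/7   61/7  |   621/7 ]
[  0   0     0  71/79  |  355/79 ]
Back-substitution:
w = (355/79) / (71/79) = 5
z = (621/7 - (61/7)*(5)) / (79/7) = 4
y = (195 - (15)*(4) - (20)*(5)) / -7 = -5
x = (-51 - (2)*(-5) - (-3)*(4) - (-5)*(5)) / -1 = 4

(4, -5, 4, 5)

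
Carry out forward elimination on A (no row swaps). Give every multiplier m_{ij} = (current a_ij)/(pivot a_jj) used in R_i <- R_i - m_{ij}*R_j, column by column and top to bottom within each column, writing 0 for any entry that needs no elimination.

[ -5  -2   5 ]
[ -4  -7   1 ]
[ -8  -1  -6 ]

multipliers: 4/5, 8/5, -11/27

Forward elimination:
R2 <- R2 - (4/5)*R1:  [     0  -27/5     -3 ]
R3 <- R3 - (8/5)*R1:  [    0  11/5   -14 ]
R3 <- R3 - (-11/27)*R2:  [      0       0  -137/9 ]
Multipliers (in order of application): m_{21} = 4/5, m_{31} = 8/5, m_{32} = -11/27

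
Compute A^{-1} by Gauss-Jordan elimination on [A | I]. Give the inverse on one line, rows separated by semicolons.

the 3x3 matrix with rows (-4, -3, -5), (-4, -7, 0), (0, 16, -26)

Gauss-Jordan on [A | I]:
R1 <- (1/-4)*R1:  [    1   3/4   5/4  |  -1/4     0     0 ]
R2 <- R2 - (-4)*R1:  [  0  -4   5  |  -1   1   0 ]
R2 <- (1/-4)*R2:  [    0     1  -5/4  |   1/4  -1/4     0 ]
R1 <- R1 - (3/4)*R2:  [     1      0  35/16  |  -7/16   3/16      0 ]
R3 <- R3 - (16)*R2:  [  0   0  -6  |  -4   4   1 ]
R3 <- (1/-6)*R3:  [    0     0     1  |   2/3  -2/3  -1/6 ]
R1 <- R1 - (35/16)*R3:  [      1       0       0  |  -91/48   79/48   35/96 ]
R2 <- R2 - (-5/4)*R3:  [      0       1       0  |   13/12  -13/12   -5/24 ]
Right block of [I | A^{-1}] is the inverse:
[ -91/48   79/48  35/96 ]
[  13/12  -13/12  -5/24 ]
[    2/3    -2/3   -1/6 ]

inverse = [-91/48 79/48 35/96; 13/12 -13/12 -5/24; 2/3 -2/3 -1/6]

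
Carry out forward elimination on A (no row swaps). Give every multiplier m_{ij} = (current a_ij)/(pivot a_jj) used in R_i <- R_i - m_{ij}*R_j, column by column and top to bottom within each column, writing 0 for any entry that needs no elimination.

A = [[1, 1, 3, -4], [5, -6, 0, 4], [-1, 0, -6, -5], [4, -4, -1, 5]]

multipliers: 5, -1, 4, -1/11, 8/11, 23/48

Forward elimination:
R2 <- R2 - (5)*R1:  [   0  -11  -15   24 ]
R3 <- R3 - (-1)*R1:  [  0   1  -3  -9 ]
R4 <- R4 - (4)*R1:  [   0   -8  -13   21 ]
R3 <- R3 - (-1/11)*R2:  [      0       0  -48/11  -75/11 ]
R4 <- R4 - (8/11)*R2:  [      0       0  -23/11   39/11 ]
R4 <- R4 - (23/48)*R3:  [      0       0       0  109/16 ]
Multipliers (in order of application): m_{21} = 5, m_{31} = -1, m_{41} = 4, m_{32} = -1/11, m_{42} = 8/11, m_{43} = 23/48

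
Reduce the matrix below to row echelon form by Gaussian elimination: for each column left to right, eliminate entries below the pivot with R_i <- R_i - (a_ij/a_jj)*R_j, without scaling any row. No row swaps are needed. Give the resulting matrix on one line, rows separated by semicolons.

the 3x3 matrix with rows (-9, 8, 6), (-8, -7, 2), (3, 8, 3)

REF = [-9 8 6; 0 -127/9 -10/3; 0 0 315/127]

Forward elimination:
R2 <- R2 - (8/9)*R1:  [      0  -127/9   -10/3 ]
R3 <- R3 - (-1/3)*R1:  [    0  32/3     5 ]
R3 <- R3 - (-96/127)*R2:  [       0        0  315/127 ]
Row echelon form:
[ -9       8        6 ]
[  0  -127/9    -10/3 ]
[  0       0  315/127 ]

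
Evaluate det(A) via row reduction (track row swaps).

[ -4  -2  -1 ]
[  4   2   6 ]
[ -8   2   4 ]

Forward elimination:
R2 <- R2 - (-1)*R1:  [ 0  0  5 ]
R3 <- R3 - (2)*R1:  [ 0  6  6 ]
R2 <-> R3   (pivot in column 2 was zero)
[ -4  -2  -1 ]
[  0   6   6 ]
[  0   0   5 ]
Upper-triangular form:
[ -4  -2  -1 ]
[  0   6   6 ]
[  0   0   5 ]
det(A) = (-1)^1 * (-4) * (6) * (5) = 120  (1 row swap -> sign -1)

det(A) = 120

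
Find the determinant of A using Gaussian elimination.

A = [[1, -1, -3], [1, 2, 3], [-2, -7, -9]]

Forward elimination:
R2 <- R2 - (1)*R1:  [ 0  3  6 ]
R3 <- R3 - (-2)*R1:  [   0   -9  -15 ]
R3 <- R3 - (-3)*R2:  [ 0  0  3 ]
Upper-triangular form:
[ 1  -1  -3 ]
[ 0   3   6 ]
[ 0   0   3 ]
det(A) = (-1)^0 * (1) * (3) * (3) = 9  (0 row swaps -> sign +1)

det(A) = 9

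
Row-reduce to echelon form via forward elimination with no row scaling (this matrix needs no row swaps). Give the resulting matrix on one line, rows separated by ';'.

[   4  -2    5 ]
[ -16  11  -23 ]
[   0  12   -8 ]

Forward elimination:
R2 <- R2 - (-4)*R1:  [  0   3  -3 ]
R3 <- R3 - (4)*R2:  [ 0  0  4 ]
Row echelon form:
[ 4  -2   5 ]
[ 0   3  -3 ]
[ 0   0   4 ]

REF = [4 -2 5; 0 3 -3; 0 0 4]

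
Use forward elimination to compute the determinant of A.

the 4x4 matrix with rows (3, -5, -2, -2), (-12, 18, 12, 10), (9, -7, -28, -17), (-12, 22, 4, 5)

Forward elimination:
R2 <- R2 - (-4)*R1:  [  0  -2   4   2 ]
R3 <- R3 - (3)*R1:  [   0    8  -22  -11 ]
R4 <- R4 - (-4)*R1:  [  0   2  -4  -3 ]
R3 <- R3 - (-4)*R2:  [  0   0  -6  -3 ]
R4 <- R4 - (-1)*R2:  [  0   0   0  -1 ]
Upper-triangular form:
[ 3  -5  -2  -2 ]
[ 0  -2   4   2 ]
[ 0   0  -6  -3 ]
[ 0   0   0  -1 ]
det(A) = (-1)^0 * (3) * (-2) * (-6) * (-1) = -36  (0 row swaps -> sign +1)

det(A) = -36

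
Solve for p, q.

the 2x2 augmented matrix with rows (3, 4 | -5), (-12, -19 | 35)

Forward elimination on [A|b]:
R2 <- R2 - (-4)*R1:  [  0  -3  15 ]
Row echelon form:
[ 3   4  |  -5 ]
[ 0  -3  |  15 ]
Back-substitution:
q = (15) / -3 = -5
p = (-5 - (4)*(-5)) / 3 = 5

(5, -5)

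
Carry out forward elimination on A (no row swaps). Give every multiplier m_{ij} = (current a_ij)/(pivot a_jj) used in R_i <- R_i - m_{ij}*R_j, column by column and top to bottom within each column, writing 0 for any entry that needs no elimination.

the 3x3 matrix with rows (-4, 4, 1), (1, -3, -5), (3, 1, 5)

multipliers: -1/4, -3/4, -2

Forward elimination:
R2 <- R2 - (-1/4)*R1:  [     0     -2  -19/4 ]
R3 <- R3 - (-3/4)*R1:  [    0     4  23/4 ]
R3 <- R3 - (-2)*R2:  [     0      0  -15/4 ]
Multipliers (in order of application): m_{21} = -1/4, m_{31} = -3/4, m_{32} = -2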